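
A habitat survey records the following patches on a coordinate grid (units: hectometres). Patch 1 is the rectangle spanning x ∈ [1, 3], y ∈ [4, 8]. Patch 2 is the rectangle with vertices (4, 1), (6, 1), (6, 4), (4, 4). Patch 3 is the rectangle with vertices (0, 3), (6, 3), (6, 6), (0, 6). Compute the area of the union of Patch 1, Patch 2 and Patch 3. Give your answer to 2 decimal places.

26.00

By inclusion–exclusion:
Individual areas: |Patch 1| = 8, |Patch 2| = 6, |Patch 3| = 18.
|Patch 1∩Patch 2| = 0 (no overlap).
|Patch 1∩Patch 3|: x∈[1,3], y∈[4,6] → 2·2 = 4.
|Patch 2∩Patch 3|: x∈[4,6], y∈[3,4] → 2·1 = 2.
|Patch 1∩Patch 2∩Patch 3| = 0.
|Patch 1 ∪ Patch 2 ∪ Patch 3| = 32 − 6 + 0 = 26.00.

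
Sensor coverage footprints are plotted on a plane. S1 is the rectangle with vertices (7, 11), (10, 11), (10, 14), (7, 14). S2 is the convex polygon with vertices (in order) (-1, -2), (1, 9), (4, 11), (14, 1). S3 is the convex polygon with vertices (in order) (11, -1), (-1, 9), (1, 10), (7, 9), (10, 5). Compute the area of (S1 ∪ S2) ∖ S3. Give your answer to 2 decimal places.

|S1 ∪ S2| = 113.5.
|(S1 ∪ S2) ∩ S3| = 45.0623.
|(S1 ∪ S2) ∖ S3| = 113.5 − 45.0623 = 68.44.

68.44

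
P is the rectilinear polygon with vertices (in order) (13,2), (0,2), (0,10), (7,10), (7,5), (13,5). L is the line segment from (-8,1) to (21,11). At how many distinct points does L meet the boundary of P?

The segment meets the boundary at (7,6.172), (0,3.759).

2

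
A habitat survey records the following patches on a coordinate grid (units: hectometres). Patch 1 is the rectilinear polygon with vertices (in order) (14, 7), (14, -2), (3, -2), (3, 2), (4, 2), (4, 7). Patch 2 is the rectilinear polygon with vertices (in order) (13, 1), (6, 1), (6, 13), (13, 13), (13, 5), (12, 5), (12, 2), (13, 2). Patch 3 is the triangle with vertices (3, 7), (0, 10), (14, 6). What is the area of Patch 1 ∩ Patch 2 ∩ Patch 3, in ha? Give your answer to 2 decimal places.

3.24

The intersection is the polygon with vertices (13,6.091), (6,6.727), (6,7), (10.5,7), (13,6.286).
By the shoelace formula its area is 3.24.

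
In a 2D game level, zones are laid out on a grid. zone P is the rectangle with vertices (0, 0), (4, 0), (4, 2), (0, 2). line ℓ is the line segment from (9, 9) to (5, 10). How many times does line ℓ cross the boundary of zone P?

0

The segment lies entirely outside zone P and never meets its boundary.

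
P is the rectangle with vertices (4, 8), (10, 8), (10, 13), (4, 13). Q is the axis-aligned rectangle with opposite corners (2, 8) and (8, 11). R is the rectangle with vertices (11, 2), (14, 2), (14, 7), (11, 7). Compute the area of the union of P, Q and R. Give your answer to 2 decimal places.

By inclusion–exclusion:
Individual areas: |P| = 30, |Q| = 18, |R| = 15.
|P∩Q|: x∈[4,8], y∈[8,11] → 4·3 = 12.
|P∩R| = 0 (no overlap).
|Q∩R| = 0 (no overlap).
|P∩Q∩R| = 0.
|P ∪ Q ∪ R| = 63 − 12 + 0 = 51.00.

51.00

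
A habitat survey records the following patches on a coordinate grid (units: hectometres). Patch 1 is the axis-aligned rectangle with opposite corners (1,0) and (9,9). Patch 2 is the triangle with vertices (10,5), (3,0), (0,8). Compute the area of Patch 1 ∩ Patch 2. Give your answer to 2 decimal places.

33.81

The intersection is the polygon with vertices (9,4.286), (3,0), (1,5.333), (1,7.7), (9,5.3).
By the shoelace formula its area is 33.81.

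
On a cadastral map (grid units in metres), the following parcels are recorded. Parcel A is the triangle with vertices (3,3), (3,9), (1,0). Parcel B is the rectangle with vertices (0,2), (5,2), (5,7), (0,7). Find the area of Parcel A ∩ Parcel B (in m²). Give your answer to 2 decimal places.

4.67

The intersection is the polygon with vertices (3,3), (2.333,2), (1.444,2), (2.556,7), (3,7).
By the shoelace formula its area is 4.67.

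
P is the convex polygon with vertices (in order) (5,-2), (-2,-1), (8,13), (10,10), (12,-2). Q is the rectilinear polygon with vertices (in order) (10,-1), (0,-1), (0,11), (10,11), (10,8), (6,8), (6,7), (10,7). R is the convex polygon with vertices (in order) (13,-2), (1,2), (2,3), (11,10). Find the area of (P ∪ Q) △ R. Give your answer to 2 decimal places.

|P ∪ Q| = 146.0619.
|(P ∪ Q) ∩ R| = 57.5207.
|(P ∪ Q) △ R| = 146.0619 + 69 − 115.0415 = 100.02.

100.02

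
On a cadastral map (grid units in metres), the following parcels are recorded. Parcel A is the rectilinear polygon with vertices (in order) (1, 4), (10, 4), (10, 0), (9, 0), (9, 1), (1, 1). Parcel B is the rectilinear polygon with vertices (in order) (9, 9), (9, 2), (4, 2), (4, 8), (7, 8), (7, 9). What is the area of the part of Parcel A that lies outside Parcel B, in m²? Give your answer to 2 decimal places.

|Parcel A| = 28, |Parcel A∩Parcel B| = 10.
|Parcel A ∖ Parcel B| = |Parcel A| − |Parcel A∩Parcel B| = 28 − 10 = 18.00.

18.00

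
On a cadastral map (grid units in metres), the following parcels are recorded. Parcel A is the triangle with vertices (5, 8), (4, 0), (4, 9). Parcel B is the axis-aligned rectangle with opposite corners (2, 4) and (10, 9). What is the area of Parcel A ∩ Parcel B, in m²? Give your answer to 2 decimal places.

3.50

The intersection is the polygon with vertices (4.5,4), (4,4), (4,9), (5,8).
By the shoelace formula its area is 3.50.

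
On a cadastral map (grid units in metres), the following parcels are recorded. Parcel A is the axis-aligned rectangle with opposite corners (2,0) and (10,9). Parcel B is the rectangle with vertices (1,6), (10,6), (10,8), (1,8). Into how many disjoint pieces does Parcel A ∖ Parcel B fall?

2

Parcel A ∖ Parcel B splits into 2 disjoint pieces (area 48, area 8).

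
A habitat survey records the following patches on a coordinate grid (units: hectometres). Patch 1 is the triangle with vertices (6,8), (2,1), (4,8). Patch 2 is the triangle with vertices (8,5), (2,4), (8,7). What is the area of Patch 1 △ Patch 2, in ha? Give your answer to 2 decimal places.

|Patch 1| = 7, |Patch 2| = 6, |Patch 1∩Patch 2| = 0.6079.
|Patch 1 △ Patch 2| = |Patch 1| + |Patch 2| − 2·|Patch 1∩Patch 2| = 7 + 6 − 1.2158 = 11.78.

11.78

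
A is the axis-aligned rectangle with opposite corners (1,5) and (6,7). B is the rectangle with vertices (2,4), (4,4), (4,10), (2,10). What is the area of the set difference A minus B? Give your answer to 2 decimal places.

6.00

|A∩B|: x∈[2,4], y∈[5,7] → 2·2 = 4.
|A| = 10.
|A ∖ B| = |A| − |A∩B| = 10 − 4 = 6.00.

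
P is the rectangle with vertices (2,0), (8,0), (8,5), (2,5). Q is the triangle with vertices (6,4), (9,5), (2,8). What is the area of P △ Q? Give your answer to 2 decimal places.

34.33

|P| = 30, |Q| = 8, |P∩Q| = 1.8333.
|P △ Q| = |P| + |Q| − 2·|P∩Q| = 30 + 8 − 3.6667 = 34.33.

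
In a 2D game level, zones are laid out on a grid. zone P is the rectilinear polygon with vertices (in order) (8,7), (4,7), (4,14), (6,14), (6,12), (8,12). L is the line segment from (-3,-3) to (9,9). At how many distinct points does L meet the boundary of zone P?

2

The segment meets the boundary at (8,8), (7,7).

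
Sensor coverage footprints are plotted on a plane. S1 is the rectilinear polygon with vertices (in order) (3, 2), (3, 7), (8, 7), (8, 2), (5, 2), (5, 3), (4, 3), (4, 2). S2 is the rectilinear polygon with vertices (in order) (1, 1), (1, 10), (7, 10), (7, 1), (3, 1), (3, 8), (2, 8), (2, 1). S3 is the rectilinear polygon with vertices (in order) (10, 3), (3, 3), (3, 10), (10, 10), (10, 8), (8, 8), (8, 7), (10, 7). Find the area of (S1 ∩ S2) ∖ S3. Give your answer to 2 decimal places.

3.00

|S1 ∩ S2| = 19.
|(S1 ∩ S2) ∩ S3| = 16.
|(S1 ∩ S2) ∖ S3| = 19 − 16 = 3.00.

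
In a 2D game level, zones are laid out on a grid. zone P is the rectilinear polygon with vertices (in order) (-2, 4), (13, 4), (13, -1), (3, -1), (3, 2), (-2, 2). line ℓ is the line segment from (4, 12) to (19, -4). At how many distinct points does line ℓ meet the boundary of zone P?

The segment meets the boundary at (13,2.4), (11.5,4).

2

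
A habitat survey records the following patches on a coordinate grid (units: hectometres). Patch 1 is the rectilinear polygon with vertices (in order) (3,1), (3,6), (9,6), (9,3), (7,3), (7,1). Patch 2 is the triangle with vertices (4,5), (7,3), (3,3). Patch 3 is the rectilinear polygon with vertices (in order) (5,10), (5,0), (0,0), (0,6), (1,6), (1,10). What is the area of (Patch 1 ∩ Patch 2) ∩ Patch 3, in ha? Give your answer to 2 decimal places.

2.67

The region (Patch 1 ∩ Patch 2) ∩ Patch 3 is the polygon with vertices (3,3), (4,5), (5,4.333), (5,3).
By the shoelace formula its area is 2.67.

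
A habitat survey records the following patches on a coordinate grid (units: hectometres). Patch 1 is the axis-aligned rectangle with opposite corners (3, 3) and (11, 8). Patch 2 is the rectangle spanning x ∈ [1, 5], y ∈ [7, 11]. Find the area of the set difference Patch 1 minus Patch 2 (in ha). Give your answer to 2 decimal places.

|Patch 1∩Patch 2|: x∈[3,5], y∈[7,8] → 2·1 = 2.
|Patch 1| = 40.
|Patch 1 ∖ Patch 2| = |Patch 1| − |Patch 1∩Patch 2| = 40 − 2 = 38.00.

38.00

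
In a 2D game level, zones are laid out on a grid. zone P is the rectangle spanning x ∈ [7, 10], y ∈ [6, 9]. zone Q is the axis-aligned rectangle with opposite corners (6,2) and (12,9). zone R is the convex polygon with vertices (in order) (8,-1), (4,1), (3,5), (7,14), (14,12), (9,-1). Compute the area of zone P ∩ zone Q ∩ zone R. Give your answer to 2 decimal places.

The intersection is the polygon with vertices (7,6), (7,9), (10,9), (10,6).
By the shoelace formula its area is 9.00.

9.00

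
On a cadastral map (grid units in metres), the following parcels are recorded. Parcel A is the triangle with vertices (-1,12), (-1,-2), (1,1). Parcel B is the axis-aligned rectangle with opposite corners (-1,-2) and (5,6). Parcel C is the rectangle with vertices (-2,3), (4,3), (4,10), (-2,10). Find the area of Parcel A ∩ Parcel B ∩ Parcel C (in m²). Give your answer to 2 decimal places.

The intersection is the polygon with vertices (0.091,6), (0.636,3), (-1,3), (-1,6).
By the shoelace formula its area is 4.09.

4.09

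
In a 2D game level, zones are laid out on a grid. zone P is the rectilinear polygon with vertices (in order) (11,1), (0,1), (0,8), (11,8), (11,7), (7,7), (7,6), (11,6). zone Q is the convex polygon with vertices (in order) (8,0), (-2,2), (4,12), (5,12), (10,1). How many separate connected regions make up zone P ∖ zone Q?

zone P ∖ zone Q splits into 4 disjoint pieces (area 10.6818, area 0.9, area 2.1333, area 3.9545).

4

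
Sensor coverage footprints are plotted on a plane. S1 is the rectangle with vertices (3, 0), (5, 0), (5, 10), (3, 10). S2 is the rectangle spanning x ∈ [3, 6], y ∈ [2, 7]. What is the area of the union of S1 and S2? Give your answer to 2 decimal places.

By inclusion–exclusion:
Individual areas: |S1| = 20, |S2| = 15.
|S1∩S2|: x∈[3,5], y∈[2,7] → 2·5 = 10.
|S1 ∪ S2| = 35 − 10 = 25.00.

25.00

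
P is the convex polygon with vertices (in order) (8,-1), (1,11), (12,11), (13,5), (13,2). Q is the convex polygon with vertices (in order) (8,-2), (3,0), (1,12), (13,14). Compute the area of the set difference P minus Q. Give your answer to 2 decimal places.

23.32

|P| = 91.5, |P∩Q| = 68.1765.
|P ∖ Q| = |P| − |P∩Q| = 91.5 − 68.1765 = 23.32.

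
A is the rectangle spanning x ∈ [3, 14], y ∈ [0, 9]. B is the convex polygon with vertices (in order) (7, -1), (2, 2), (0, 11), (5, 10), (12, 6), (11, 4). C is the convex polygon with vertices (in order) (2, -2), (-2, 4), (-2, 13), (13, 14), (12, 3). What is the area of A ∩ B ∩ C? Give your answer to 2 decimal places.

58.74

The intersection is the polygon with vertices (6.75,9), (12,6), (11,4), (9,1.5), (6,0), (5.333,0), (3,1.4), (3,9).
By the shoelace formula its area is 58.74.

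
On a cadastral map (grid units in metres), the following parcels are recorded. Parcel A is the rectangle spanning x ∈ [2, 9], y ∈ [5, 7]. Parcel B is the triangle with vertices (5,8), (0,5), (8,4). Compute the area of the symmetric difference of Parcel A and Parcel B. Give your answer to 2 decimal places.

11.57

|Parcel A| = 14, |Parcel B| = 14.5, |Parcel A∩Parcel B| = 8.4667.
|Parcel A △ Parcel B| = |Parcel A| + |Parcel B| − 2·|Parcel A∩Parcel B| = 14 + 14.5 − 16.9333 = 11.57.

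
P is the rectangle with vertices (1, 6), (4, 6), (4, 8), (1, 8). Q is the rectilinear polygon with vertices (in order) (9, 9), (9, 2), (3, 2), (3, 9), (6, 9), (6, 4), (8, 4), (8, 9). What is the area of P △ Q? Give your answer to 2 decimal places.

34.00

|P| = 6, |Q| = 32, |P∩Q| = 2.
|P △ Q| = |P| + |Q| − 2·|P∩Q| = 6 + 32 − 4 = 34.00.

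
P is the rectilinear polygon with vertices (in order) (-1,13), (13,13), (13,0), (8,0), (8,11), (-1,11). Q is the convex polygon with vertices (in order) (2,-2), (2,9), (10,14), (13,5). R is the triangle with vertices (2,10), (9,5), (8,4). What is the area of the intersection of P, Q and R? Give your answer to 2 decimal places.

The intersection is the polygon with vertices (8,5.714), (9,5), (8,4).
By the shoelace formula its area is 0.86.

0.86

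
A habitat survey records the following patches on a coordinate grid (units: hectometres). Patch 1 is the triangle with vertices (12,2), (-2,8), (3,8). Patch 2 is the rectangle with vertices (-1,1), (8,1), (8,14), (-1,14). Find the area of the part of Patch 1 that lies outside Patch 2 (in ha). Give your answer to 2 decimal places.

2.12

|Patch 1| = 15, |Patch 1∩Patch 2| = 12.881.
|Patch 1 ∖ Patch 2| = |Patch 1| − |Patch 1∩Patch 2| = 15 − 12.881 = 2.12.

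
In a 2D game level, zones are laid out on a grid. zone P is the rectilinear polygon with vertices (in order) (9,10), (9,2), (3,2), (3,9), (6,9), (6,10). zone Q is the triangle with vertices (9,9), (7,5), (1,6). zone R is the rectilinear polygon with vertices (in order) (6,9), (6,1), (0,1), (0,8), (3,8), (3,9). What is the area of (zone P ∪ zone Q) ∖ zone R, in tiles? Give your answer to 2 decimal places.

24.00

|zone P ∪ zone Q| = 46.0833.
|(zone P ∪ zone Q) ∩ zone R| = 22.0833.
|(zone P ∪ zone Q) ∖ zone R| = 46.0833 − 22.0833 = 24.00.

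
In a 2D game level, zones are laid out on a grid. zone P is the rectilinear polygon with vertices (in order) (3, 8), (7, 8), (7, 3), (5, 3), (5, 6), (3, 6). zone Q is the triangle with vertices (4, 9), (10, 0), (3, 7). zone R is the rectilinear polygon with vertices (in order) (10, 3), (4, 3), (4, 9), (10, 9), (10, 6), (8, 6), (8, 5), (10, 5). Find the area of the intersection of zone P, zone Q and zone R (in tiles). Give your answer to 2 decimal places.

5.92

The intersection is the polygon with vertices (7,4.5), (7,3), (5,5), (5,6), (4,6), (4,8), (4.667,8).
By the shoelace formula its area is 5.92.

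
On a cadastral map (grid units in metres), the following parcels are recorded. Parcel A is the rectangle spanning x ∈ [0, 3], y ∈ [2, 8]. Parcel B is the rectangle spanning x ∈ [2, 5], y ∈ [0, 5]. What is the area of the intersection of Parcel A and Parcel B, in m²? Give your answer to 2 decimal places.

|Parcel A∩Parcel B|: x∈[2,3], y∈[2,5] → 1·3 = 3.

3.00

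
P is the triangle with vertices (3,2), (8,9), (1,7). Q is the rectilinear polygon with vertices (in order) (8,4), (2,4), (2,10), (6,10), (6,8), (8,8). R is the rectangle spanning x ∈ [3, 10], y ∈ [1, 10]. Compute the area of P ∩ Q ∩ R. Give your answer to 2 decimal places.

11.43

The intersection is the polygon with vertices (3,4), (3,7.571), (6,8.429), (6,8), (7.286,8), (4.429,4).
By the shoelace formula its area is 11.43.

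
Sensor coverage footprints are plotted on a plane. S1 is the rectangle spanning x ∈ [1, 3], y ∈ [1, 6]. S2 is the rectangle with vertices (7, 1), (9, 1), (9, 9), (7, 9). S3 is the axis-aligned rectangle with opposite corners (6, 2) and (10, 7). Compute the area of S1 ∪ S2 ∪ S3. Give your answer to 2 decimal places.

By inclusion–exclusion:
Individual areas: |S1| = 10, |S2| = 16, |S3| = 20.
|S1∩S2| = 0 (no overlap).
|S1∩S3| = 0 (no overlap).
|S2∩S3|: x∈[7,9], y∈[2,7] → 2·5 = 10.
|S1∩S2∩S3| = 0.
|S1 ∪ S2 ∪ S3| = 46 − 10 + 0 = 36.00.

36.00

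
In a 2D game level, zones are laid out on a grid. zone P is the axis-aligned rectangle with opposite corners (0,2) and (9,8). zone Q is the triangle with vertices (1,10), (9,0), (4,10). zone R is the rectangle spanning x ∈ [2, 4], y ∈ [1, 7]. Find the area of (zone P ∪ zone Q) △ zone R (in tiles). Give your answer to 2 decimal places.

52.00

|zone P ∪ zone Q| = 60.
|(zone P ∪ zone Q) ∩ zone R| = 10.
|(zone P ∪ zone Q) △ zone R| = 60 + 12 − 20 = 52.00.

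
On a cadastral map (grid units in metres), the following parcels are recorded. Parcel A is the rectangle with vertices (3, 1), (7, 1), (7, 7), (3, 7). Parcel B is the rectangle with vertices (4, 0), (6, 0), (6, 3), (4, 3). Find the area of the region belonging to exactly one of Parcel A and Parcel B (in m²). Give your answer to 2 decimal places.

|Parcel A∩Parcel B|: x∈[4,6], y∈[1,3] → 2·2 = 4.
|Parcel A △ Parcel B| = |Parcel A| + |Parcel B| − 2·|Parcel A∩Parcel B| = 24 + 6 − 8 = 22.00.

22.00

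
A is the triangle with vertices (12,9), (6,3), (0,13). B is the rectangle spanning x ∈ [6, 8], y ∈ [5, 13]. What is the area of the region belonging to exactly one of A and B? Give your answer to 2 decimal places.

41.33

|A| = 48, |B| = 16, |A∩B| = 11.3333.
|A △ B| = |A| + |B| − 2·|A∩B| = 48 + 16 − 22.6667 = 41.33.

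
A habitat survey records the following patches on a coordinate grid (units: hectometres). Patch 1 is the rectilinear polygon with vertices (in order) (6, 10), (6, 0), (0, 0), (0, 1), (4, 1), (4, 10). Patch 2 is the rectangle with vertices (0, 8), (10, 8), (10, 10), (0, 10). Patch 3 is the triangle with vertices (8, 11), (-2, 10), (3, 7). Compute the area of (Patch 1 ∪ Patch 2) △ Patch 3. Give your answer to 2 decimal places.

36.52

|Patch 1 ∪ Patch 2| = 40.
|(Patch 1 ∪ Patch 2) ∩ Patch 3| = 10.4917.
|(Patch 1 ∪ Patch 2) △ Patch 3| = 40 + 17.5 − 20.9833 = 36.52.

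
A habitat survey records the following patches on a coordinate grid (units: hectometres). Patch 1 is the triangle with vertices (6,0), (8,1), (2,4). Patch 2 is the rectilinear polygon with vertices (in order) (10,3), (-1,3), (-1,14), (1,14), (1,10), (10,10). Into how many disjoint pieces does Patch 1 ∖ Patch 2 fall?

1

Patch 1 ∖ Patch 2 is a single connected region.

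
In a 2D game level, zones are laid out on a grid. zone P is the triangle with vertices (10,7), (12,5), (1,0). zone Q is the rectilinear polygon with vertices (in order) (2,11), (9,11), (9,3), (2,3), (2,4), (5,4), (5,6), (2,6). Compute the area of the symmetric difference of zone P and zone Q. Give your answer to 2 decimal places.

|zone P| = 16, |zone Q| = 50, |zone P∩zone Q| = 6.2291.
|zone P △ zone Q| = |zone P| + |zone Q| − 2·|zone P∩zone Q| = 16 + 50 − 12.4583 = 53.54.

53.54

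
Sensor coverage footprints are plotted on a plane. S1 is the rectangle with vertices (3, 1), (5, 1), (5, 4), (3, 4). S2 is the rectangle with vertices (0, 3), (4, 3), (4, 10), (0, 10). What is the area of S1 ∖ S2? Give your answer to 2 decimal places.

5.00

|S1∩S2|: x∈[3,4], y∈[3,4] → 1·1 = 1.
|S1| = 6.
|S1 ∖ S2| = |S1| − |S1∩S2| = 6 − 1 = 5.00.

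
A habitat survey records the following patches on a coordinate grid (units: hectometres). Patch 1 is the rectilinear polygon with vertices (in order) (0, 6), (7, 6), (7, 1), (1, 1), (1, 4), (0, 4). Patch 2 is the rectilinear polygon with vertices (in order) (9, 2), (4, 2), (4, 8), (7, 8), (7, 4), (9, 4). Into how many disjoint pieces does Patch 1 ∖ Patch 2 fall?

Patch 1 ∖ Patch 2 is a single connected region.

1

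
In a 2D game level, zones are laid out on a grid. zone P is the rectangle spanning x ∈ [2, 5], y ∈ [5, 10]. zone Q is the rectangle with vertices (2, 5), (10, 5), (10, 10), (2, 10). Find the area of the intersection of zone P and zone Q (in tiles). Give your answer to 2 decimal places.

15.00

|zone P∩zone Q|: x∈[2,5], y∈[5,10] → 3·5 = 15.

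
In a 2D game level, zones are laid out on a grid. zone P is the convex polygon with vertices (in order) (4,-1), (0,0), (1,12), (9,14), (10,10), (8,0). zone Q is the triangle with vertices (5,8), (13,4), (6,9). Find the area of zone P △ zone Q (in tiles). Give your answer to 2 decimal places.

113.01

|zone P| = 116, |zone Q| = 6, |zone P∩zone Q| = 4.4966.
|zone P △ zone Q| = |zone P| + |zone Q| − 2·|zone P∩zone Q| = 116 + 6 − 8.9932 = 113.01.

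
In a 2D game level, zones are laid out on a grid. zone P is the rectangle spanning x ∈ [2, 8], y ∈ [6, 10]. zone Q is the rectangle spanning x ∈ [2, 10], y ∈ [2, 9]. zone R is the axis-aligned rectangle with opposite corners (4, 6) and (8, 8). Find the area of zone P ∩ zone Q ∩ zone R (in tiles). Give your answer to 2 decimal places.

The intersection is the polygon with vertices (4,6), (4,8), (8,8), (8,6).
By the shoelace formula its area is 8.00.

8.00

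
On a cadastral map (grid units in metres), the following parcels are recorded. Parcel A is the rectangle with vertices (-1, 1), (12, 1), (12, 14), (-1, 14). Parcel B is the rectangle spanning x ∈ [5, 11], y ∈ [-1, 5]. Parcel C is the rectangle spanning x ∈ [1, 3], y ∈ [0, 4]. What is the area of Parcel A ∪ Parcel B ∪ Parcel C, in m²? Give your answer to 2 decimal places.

183.00

By inclusion–exclusion:
Individual areas: |Parcel A| = 169, |Parcel B| = 36, |Parcel C| = 8.
|Parcel A∩Parcel B|: x∈[5,11], y∈[1,5] → 6·4 = 24.
|Parcel A∩Parcel C|: x∈[1,3], y∈[1,4] → 2·3 = 6.
|Parcel B∩Parcel C| = 0 (no overlap).
|Parcel A∩Parcel B∩Parcel C| = 0.
|Parcel A ∪ Parcel B ∪ Parcel C| = 213 − 30 + 0 = 183.00.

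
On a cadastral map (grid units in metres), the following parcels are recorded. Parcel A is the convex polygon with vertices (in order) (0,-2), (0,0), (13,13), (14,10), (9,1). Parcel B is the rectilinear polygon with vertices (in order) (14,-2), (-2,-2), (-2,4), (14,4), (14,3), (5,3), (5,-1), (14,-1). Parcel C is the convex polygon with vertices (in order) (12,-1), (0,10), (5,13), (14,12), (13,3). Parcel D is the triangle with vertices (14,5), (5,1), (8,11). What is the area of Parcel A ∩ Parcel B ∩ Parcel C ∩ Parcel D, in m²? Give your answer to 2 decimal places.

The intersection is the polygon with vertices (10.312,3.361), (9.5,3), (7.636,3), (6.545,4), (10.667,4).
By the shoelace formula its area is 3.19.

3.19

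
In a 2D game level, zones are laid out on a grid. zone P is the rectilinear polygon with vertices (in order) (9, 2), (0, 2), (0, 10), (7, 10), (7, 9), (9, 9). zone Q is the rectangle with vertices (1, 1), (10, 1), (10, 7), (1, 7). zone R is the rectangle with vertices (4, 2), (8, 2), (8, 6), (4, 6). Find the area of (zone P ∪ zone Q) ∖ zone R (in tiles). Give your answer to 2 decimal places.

68.00

|zone P ∪ zone Q| = 84.
|(zone P ∪ zone Q) ∩ zone R| = 16.
|(zone P ∪ zone Q) ∖ zone R| = 84 − 16 = 68.00.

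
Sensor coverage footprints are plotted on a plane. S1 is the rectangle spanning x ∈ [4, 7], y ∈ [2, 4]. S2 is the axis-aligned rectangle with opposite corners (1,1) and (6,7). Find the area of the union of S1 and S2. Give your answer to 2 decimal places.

32.00

By inclusion–exclusion:
Individual areas: |S1| = 6, |S2| = 30.
|S1∩S2|: x∈[4,6], y∈[2,4] → 2·2 = 4.
|S1 ∪ S2| = 36 − 4 = 32.00.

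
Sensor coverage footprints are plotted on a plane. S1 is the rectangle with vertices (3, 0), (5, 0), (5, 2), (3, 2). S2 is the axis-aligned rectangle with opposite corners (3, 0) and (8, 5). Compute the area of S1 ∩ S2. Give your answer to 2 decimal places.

4.00

|S1∩S2|: x∈[3,5], y∈[0,2] → 2·2 = 4.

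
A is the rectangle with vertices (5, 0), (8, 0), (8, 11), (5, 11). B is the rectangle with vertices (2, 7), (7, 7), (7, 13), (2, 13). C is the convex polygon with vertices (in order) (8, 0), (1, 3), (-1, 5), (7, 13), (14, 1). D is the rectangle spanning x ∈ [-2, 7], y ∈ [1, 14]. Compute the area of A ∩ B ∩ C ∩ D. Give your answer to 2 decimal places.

8.00

The intersection is the polygon with vertices (7,7), (5,7), (5,11), (7,11).
By the shoelace formula its area is 8.00.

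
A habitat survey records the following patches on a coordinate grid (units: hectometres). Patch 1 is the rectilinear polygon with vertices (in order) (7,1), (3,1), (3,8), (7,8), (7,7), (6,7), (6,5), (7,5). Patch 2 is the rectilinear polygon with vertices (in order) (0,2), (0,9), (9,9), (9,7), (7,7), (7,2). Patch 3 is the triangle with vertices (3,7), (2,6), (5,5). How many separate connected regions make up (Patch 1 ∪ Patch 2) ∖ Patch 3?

1

(Patch 1 ∪ Patch 2) ∖ Patch 3 is a single connected region.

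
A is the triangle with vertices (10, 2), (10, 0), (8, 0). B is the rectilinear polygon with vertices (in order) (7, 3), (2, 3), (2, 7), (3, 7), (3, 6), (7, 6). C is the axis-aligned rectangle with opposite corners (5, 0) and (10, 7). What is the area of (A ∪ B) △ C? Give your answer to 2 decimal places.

37.00

|A ∪ B| = 18.
|(A ∪ B) ∩ C| = 8.
|(A ∪ B) △ C| = 18 + 35 − 16 = 37.00.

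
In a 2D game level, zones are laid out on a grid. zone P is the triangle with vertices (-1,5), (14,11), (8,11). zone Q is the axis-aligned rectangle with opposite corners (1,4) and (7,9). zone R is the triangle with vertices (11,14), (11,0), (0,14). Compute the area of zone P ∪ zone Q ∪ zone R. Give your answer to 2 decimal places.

By inclusion–exclusion:
Individual areas: |zone P| = 18, |zone Q| = 30, |zone R| = 77.
|zone P∩zone Q| = 6.6667.
|zone P∩zone R| = 11.8627.
|zone Q∩zone R| = 6.0032.
|zone P∩zone Q∩zone R| = 2.8627.
|zone P ∪ zone Q ∪ zone R| = 125 − 24.5326 + 2.8627 = 103.33.

103.33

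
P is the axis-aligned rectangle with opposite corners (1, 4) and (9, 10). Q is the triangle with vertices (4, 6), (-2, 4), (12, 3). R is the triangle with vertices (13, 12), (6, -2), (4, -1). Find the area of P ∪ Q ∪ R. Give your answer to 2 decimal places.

By inclusion–exclusion:
Individual areas: |P| = 48, |Q| = 17, |R| = 17.5.
|P∩Q| = 9.8125.
|P∩R| = 1.7094.
|Q∩R| = 1.6299.
|P∩Q∩R| = 0.5007.
|P ∪ Q ∪ R| = 82.5 − 13.1518 + 0.5007 = 69.85.

69.85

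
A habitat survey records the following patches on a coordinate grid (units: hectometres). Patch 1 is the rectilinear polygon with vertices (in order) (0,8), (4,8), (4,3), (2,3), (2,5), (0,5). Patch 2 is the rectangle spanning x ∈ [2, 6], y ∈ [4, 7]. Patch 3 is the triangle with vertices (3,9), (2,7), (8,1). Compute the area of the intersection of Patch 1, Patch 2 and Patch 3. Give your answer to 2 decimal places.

The intersection is the polygon with vertices (4,7), (4,5), (2,7).
By the shoelace formula its area is 2.00.

2.00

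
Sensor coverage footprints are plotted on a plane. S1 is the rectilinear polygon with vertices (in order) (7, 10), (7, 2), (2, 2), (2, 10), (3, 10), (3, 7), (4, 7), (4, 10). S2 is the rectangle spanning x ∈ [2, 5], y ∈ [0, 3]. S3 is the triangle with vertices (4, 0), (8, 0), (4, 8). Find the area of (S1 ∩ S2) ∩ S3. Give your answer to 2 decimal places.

1.00

The region (S1 ∩ S2) ∩ S3 is the polygon with vertices (5,3), (5,2), (4,2), (4,3).
By the shoelace formula its area is 1.00.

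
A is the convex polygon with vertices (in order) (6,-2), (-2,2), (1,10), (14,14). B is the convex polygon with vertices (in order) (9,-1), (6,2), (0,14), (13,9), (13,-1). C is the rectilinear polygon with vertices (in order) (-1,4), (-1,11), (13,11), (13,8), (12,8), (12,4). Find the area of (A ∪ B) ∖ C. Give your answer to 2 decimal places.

|A ∪ B| = 173.6608.
|(A ∪ B) ∩ C| = 84.4129.
|(A ∪ B) ∖ C| = 173.6608 − 84.4129 = 89.25.

89.25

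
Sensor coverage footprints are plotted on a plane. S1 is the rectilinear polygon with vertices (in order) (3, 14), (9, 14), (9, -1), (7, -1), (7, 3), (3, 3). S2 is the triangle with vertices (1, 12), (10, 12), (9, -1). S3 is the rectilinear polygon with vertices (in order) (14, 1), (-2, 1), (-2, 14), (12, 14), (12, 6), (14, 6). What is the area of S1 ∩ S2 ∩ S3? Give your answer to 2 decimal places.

The intersection is the polygon with vertices (7,2.25), (7,3), (6.538,3), (3,8.75), (3,12), (9,12), (9,1), (7.769,1).
By the shoelace formula its area is 47.35.

47.35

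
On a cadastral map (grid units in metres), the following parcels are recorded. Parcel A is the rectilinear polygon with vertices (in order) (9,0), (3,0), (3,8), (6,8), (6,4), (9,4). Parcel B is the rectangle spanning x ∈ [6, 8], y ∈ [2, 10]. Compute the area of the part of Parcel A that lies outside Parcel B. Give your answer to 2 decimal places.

32.00

|Parcel A| = 36, |Parcel A∩Parcel B| = 4.
|Parcel A ∖ Parcel B| = |Parcel A| − |Parcel A∩Parcel B| = 36 − 4 = 32.00.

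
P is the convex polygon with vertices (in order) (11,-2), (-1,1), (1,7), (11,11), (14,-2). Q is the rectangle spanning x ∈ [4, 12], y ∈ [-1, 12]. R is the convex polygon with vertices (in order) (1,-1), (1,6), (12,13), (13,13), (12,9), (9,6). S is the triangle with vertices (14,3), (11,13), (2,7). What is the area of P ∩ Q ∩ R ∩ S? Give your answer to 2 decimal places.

25.63

The intersection is the polygon with vertices (5.231,8.692), (11,11), (11.562,8.562), (9,6), (7.897,5.035), (4,6.333), (4,7.909).
By the shoelace formula its area is 25.63.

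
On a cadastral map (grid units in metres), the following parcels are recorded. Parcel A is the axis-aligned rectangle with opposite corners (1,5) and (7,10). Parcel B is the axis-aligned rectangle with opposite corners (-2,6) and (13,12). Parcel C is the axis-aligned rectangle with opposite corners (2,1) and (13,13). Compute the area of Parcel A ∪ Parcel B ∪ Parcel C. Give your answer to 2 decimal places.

By inclusion–exclusion:
Individual areas: |Parcel A| = 30, |Parcel B| = 90, |Parcel C| = 132.
|Parcel A∩Parcel B|: x∈[1,7], y∈[6,10] → 6·4 = 24.
|Parcel A∩Parcel C|: x∈[2,7], y∈[5,10] → 5·5 = 25.
|Parcel B∩Parcel C|: x∈[2,13], y∈[6,12] → 11·6 = 66.
|Parcel A∩Parcel B∩Parcel C| = 20.
|Parcel A ∪ Parcel B ∪ Parcel C| = 252 − 115 + 20 = 157.00.

157.00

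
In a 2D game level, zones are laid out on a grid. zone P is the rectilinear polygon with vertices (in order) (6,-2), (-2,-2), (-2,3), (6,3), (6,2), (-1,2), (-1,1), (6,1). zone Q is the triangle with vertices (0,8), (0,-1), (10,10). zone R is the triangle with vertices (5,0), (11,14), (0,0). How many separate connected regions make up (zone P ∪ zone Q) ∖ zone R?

3

(zone P ∪ zone Q) ∖ zone R splits into 3 disjoint pieces (area 51.6162, area 0.4751, area 0.0238).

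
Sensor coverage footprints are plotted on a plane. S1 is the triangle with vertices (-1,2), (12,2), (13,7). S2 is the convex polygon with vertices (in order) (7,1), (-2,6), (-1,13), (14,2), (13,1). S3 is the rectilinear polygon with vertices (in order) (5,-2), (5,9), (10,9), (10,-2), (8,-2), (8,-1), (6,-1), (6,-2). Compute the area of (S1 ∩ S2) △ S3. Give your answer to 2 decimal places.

|S1 ∩ S2| = 21.5623.
|(S1 ∩ S2) ∩ S3| = 14.7133.
|(S1 ∩ S2) △ S3| = 21.5623 + 53 − 29.4266 = 45.14.

45.14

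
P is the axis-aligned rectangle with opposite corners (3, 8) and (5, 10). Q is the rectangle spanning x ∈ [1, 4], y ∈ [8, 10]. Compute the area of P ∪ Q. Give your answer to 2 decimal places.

8.00

By inclusion–exclusion:
Individual areas: |P| = 4, |Q| = 6.
|P∩Q|: x∈[3,4], y∈[8,10] → 1·2 = 2.
|P ∪ Q| = 10 − 2 = 8.00.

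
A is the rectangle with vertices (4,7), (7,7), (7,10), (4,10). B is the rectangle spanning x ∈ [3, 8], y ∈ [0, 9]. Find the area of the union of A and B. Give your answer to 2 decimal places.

48.00

By inclusion–exclusion:
Individual areas: |A| = 9, |B| = 45.
|A∩B|: x∈[4,7], y∈[7,9] → 3·2 = 6.
|A ∪ B| = 54 − 6 = 48.00.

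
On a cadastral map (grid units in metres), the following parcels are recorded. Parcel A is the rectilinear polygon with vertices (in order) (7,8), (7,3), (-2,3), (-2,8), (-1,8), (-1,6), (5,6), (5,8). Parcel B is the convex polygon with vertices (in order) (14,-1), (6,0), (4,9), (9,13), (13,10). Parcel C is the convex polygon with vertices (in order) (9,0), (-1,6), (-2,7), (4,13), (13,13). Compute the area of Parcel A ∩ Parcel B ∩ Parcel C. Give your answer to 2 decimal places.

10.00

The intersection is the polygon with vertices (5.333,3), (4.667,6), (5,6), (5,8), (7,8), (7,3).
By the shoelace formula its area is 10.00.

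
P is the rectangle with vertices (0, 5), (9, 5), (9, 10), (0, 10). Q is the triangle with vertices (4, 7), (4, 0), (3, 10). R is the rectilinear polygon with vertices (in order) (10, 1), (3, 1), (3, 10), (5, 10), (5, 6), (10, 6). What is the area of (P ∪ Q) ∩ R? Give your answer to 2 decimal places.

|P ∪ Q| = 46.25.
|(P ∪ Q) ∩ R| = 15.20.

15.20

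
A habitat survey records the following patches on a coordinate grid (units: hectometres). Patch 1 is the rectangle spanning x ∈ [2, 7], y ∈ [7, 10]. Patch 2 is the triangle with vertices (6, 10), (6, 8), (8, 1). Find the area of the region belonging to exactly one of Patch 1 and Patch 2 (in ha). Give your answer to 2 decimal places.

15.29

|Patch 1| = 15, |Patch 2| = 2, |Patch 1∩Patch 2| = 0.8571.
|Patch 1 △ Patch 2| = |Patch 1| + |Patch 2| − 2·|Patch 1∩Patch 2| = 15 + 2 − 1.7143 = 15.29.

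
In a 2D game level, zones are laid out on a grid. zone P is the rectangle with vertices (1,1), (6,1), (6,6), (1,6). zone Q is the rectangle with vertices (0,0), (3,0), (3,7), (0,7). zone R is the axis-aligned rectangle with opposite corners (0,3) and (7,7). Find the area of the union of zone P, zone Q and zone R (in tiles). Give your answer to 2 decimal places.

43.00

By inclusion–exclusion:
Individual areas: |zone P| = 25, |zone Q| = 21, |zone R| = 28.
|zone P∩zone Q|: x∈[1,3], y∈[1,6] → 2·5 = 10.
|zone P∩zone R|: x∈[1,6], y∈[3,6] → 5·3 = 15.
|zone Q∩zone R|: x∈[0,3], y∈[3,7] → 3·4 = 12.
|zone P∩zone Q∩zone R| = 6.
|zone P ∪ zone Q ∪ zone R| = 74 − 37 + 6 = 43.00.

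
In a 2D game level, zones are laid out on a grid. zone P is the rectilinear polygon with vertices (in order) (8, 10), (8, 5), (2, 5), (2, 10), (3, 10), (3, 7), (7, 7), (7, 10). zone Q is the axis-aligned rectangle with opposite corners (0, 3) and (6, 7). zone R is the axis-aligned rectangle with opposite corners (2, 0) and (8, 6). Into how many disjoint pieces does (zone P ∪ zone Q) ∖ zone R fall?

1

(zone P ∪ zone Q) ∖ zone R is a single connected region.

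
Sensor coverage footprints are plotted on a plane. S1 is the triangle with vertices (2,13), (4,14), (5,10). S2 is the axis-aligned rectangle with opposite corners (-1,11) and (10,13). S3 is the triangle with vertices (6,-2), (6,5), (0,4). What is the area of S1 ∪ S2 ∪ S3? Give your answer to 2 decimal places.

By inclusion–exclusion:
Individual areas: |S1| = 4.5, |S2| = 22, |S3| = 21.
|S1∩S2| = 3.
|S1∩S3| = 0.
|S2∩S3| = 0.
|S1∩S2∩S3| = 0.
|S1 ∪ S2 ∪ S3| = 47.5 − 3 + 0 = 44.50.

44.50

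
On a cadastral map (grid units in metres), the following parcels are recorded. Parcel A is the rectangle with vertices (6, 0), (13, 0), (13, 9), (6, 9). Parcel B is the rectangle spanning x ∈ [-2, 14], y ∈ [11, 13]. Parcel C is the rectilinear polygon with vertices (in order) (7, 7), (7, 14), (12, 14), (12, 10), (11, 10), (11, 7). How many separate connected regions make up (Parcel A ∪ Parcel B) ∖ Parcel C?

(Parcel A ∪ Parcel B) ∖ Parcel C splits into 3 disjoint pieces (area 55, area 4, area 18).

3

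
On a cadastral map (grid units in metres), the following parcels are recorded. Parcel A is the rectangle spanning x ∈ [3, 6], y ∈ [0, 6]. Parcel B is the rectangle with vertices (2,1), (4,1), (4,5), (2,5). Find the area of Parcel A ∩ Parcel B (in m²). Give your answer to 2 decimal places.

4.00

|Parcel A∩Parcel B|: x∈[3,4], y∈[1,5] → 1·4 = 4.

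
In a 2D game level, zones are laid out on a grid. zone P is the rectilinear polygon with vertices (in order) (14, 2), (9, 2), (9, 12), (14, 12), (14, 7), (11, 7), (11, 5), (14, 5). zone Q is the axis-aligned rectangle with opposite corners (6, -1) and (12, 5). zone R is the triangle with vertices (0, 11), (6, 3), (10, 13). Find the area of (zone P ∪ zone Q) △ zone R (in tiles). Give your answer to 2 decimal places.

|zone P ∪ zone Q| = 71.
|(zone P ∪ zone Q) ∩ zone R| = 1.25.
|(zone P ∪ zone Q) △ zone R| = 71 + 46 − 2.5 = 114.50.

114.50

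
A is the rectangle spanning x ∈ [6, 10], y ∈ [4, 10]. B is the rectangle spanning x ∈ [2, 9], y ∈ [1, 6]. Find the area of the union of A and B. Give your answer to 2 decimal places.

By inclusion–exclusion:
Individual areas: |A| = 24, |B| = 35.
|A∩B|: x∈[6,9], y∈[4,6] → 3·2 = 6.
|A ∪ B| = 59 − 6 = 53.00.

53.00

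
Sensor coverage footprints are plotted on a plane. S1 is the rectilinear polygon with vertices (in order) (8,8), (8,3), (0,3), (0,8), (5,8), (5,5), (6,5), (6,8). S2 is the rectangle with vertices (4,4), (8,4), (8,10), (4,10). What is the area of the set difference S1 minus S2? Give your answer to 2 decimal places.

24.00

|S1| = 37, |S1∩S2| = 13.
|S1 ∖ S2| = |S1| − |S1∩S2| = 37 − 13 = 24.00.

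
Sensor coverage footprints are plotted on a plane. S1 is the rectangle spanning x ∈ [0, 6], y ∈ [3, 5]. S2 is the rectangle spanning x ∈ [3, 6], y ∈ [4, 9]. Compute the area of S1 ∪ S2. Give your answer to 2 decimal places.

24.00

By inclusion–exclusion:
Individual areas: |S1| = 12, |S2| = 15.
|S1∩S2|: x∈[3,6], y∈[4,5] → 3·1 = 3.
|S1 ∪ S2| = 27 − 3 = 24.00.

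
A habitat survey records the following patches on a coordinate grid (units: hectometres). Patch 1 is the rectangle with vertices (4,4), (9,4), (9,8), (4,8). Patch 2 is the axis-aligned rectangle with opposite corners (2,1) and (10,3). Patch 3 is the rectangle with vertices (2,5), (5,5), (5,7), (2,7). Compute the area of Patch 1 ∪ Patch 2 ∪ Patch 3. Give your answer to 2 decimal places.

By inclusion–exclusion:
Individual areas: |Patch 1| = 20, |Patch 2| = 16, |Patch 3| = 6.
|Patch 1∩Patch 2| = 0 (no overlap).
|Patch 1∩Patch 3|: x∈[4,5], y∈[5,7] → 1·2 = 2.
|Patch 2∩Patch 3| = 0 (no overlap).
|Patch 1∩Patch 2∩Patch 3| = 0.
|Patch 1 ∪ Patch 2 ∪ Patch 3| = 42 − 2 + 0 = 40.00.

40.00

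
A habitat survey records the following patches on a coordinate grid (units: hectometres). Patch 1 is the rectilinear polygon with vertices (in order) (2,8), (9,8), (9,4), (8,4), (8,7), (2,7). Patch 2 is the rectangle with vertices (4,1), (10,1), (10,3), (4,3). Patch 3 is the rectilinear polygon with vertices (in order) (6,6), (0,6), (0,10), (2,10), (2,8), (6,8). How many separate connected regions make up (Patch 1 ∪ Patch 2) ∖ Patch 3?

(Patch 1 ∪ Patch 2) ∖ Patch 3 splits into 2 disjoint pieces (area 6, area 12).

2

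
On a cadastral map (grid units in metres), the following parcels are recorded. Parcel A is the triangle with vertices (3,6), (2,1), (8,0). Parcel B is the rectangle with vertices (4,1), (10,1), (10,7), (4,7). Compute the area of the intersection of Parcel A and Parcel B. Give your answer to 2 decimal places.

6.02

The intersection is the polygon with vertices (7.167,1), (4,1), (4,4.8).
By the shoelace formula its area is 6.02.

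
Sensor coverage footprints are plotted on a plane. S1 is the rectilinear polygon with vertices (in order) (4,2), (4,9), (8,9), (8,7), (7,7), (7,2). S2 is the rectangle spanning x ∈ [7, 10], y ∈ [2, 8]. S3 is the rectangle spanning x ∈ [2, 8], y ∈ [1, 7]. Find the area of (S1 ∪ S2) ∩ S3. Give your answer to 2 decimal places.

The region (S1 ∪ S2) ∩ S3 is the polygon with vertices (7,2), (4,2), (4,7), (8,7), (8,2).
By the shoelace formula its area is 20.00.

20.00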